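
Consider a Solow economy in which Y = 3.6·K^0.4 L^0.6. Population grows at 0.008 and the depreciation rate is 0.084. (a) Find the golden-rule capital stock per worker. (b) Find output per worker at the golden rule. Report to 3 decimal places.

(a) k_gold ≈ 97.939; (b) y_gold ≈ 22.526

The effective depreciation rate is n + δ = 0.008 + 0.084 = 0.092.
At the golden rule the marginal product of capital equals n+δ: 0.4·3.6·k^(0.4−1) = 0.092. Solving, k_gold = (0.4·3.6/0.092)^(1/0.6) ≈ 97.9395.
y_gold = 3.6·97.9395^0.4 ≈ 22.5261.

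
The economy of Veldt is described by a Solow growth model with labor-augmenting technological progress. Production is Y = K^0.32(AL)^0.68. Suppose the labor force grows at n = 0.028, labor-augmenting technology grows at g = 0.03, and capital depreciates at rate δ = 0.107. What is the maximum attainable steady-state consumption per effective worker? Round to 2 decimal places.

Break-even investment rate: n + g + δ = 0.028 + 0.03 + 0.107 = 0.165.
Setting f'(k) = n+g+δ gives 0.32·k^(0.32−1) = 0.165, hence k_gold = (0.32/0.165)^(1/0.68) ≈ 2.6487.
y_gold = 2.6487^0.32 ≈ 1.3658.
c_gold = y_gold − (n+g+δ)·k_gold = 1.3658 − 0.165·2.6487 ≈ 0.9287.

c_gold ≈ 0.93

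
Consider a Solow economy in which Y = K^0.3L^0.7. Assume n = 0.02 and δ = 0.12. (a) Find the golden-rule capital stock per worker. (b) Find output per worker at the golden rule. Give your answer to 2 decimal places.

The effective depreciation rate is n + δ = 0.02 + 0.12 = 0.14.
At the golden rule the marginal product of capital equals n+δ: 0.3·k^(0.3−1) = 0.14. Solving, k_gold = (0.3/0.14)^(1/0.7) ≈ 2.9706.
y_gold = 2.9706^0.3 ≈ 1.3863.

(a) k_gold ≈ 2.97; (b) y_gold ≈ 1.39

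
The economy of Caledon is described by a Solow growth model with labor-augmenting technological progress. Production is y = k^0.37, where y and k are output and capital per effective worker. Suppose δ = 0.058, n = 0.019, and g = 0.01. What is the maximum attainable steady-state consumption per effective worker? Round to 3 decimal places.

c_gold ≈ 1.474

n + g + δ = 0.019 + 0.01 + 0.058 = 0.087.
At the golden rule the marginal product of capital equals n+g+δ: 0.37·k^(0.37−1) = 0.087. Solving, k_gold = (0.37/0.087)^(1/0.63) ≈ 9.9520.
y_gold = 9.9520^0.37 ≈ 2.3401.
c_gold = y_gold − (n+g+δ)·k_gold = 2.3401 − 0.087·9.9520 ≈ 1.4742.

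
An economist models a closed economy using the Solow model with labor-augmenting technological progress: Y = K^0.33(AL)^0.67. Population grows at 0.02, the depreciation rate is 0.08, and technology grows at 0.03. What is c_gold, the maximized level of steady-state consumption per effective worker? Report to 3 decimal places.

c_gold ≈ 1.060

Capital per effective worker breaks even when investment replaces (n + g + δ)·k; here n + g + δ = 0.13.
At the golden rule the marginal product of capital equals n+g+δ: 0.33·k^(0.33−1) = 0.13. Solving, k_gold = (0.33/0.13)^(1/0.67) ≈ 4.0164.
y_gold = 4.0164^0.33 ≈ 1.5822.
c_gold = y_gold − (n+g+δ)·k_gold = 1.5822 − 0.13·4.0164 ≈ 1.0601.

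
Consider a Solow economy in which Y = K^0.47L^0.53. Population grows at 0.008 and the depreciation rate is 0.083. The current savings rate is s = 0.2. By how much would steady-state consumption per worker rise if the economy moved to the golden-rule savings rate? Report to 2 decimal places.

Δc ≈ 0.66

n + δ = 0.008 + 0.083 = 0.091.
Current steady state (s = 0.2): k* = (0.2/0.091)^(1/0.53) ≈ 4.4184, y* = 4.4184^0.47 ≈ 2.0104, c* = (1−0.2)·2.0104 ≈ 1.6083.
Setting f'(k) = n+δ gives 0.47·k^(0.47−1) = 0.091, hence k_gold = (0.47/0.091)^(1/0.53) ≈ 22.1508.
y_gold = 22.1508^0.47 ≈ 4.2888, c_gold = y_gold − 0.091·k_gold ≈ 2.2730.
Gain: Δc = 2.2730 − 1.6083 ≈ 0.6648.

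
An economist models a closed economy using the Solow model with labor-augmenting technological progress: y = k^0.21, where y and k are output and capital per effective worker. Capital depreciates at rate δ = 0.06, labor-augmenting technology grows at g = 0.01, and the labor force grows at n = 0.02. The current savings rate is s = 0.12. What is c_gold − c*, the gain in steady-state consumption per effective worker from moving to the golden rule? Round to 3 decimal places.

The effective depreciation rate is n + g + δ = 0.02 + 0.01 + 0.06 = 0.09.
Current steady state (s = 0.12): k* = (0.12/0.09)^(1/0.79) ≈ 1.4393, y* = 1.4393^0.21 ≈ 1.0795, c* = (1−0.12)·1.0795 ≈ 0.9499.
Maximizing c = f(k) − (n+g+δ)·k gives f'(k) = n+g+δ, i.e. 0.21·k^(0.21−1) = 0.09, so k_gold = (0.21/0.09)^(1/0.79) ≈ 2.9228.
y_gold = 2.9228^0.21 ≈ 1.2526, c_gold = y_gold − 0.09·k_gold ≈ 0.9896.
Gain: Δc = 0.9896 − 0.9499 ≈ 0.0396.

Δc ≈ 0.040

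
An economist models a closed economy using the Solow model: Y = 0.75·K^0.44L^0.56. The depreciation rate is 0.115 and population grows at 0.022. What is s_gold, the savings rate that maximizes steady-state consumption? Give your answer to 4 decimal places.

The effective depreciation rate is n + δ = 0.022 + 0.115 = 0.137.
At the golden rule MPK = n+δ, and in any Cobb-Douglas steady state s = (n+δ)·k/y = MPK·k/y = capital's share 0.44.

s_gold = 0.4400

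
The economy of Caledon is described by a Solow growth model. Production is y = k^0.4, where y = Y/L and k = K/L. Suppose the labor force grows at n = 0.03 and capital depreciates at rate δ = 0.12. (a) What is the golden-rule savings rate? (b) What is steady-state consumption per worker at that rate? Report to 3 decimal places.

(a) s_gold = 0.400; (b) c_gold ≈ 1.154

Break-even investment rate: n + δ = 0.03 + 0.12 = 0.15.
For Cobb-Douglas, s_gold equals capital's share: s_gold = 0.4.
Maximizing c = f(k) − (n+δ)·k gives f'(k) = n+δ, i.e. 0.4·k^(0.4−1) = 0.15, so k_gold = (0.4/0.15)^(1/0.6) ≈ 5.1280.
y_gold = 5.1280^0.4 ≈ 1.9230; c_gold = (1−0.4)·y_gold ≈ 1.1538.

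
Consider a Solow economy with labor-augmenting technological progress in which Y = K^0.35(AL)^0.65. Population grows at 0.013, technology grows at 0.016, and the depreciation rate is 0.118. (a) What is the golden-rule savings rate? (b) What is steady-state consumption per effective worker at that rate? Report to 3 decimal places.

(a) s_gold = 0.350; (b) c_gold ≈ 1.037

Break-even investment rate: n + g + δ = 0.013 + 0.016 + 0.118 = 0.147.
For Cobb-Douglas, s_gold equals capital's share: s_gold = 0.35.
Setting f'(k) = n+g+δ gives 0.35·k^(0.35−1) = 0.147, hence k_gold = (0.35/0.147)^(1/0.65) ≈ 3.7985.
y_gold = 3.7985^0.35 ≈ 1.5954; c_gold = (1−0.35)·y_gold ≈ 1.0370.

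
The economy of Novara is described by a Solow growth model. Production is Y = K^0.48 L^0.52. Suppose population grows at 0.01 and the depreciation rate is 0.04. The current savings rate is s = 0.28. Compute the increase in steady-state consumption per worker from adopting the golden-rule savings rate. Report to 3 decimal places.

Break-even investment rate: n + δ = 0.01 + 0.04 = 0.05.
Current steady state (s = 0.28): k* = (0.28/0.05)^(1/0.52) ≈ 27.4678, y* = 27.4678^0.48 ≈ 4.9050, c* = (1−0.28)·4.9050 ≈ 3.5316.
At the golden rule the marginal product of capital equals n+δ: 0.48·k^(0.48−1) = 0.05. Solving, k_gold = (0.48/0.05)^(1/0.52) ≈ 77.4432.
y_gold = 77.4432^0.48 ≈ 8.0670, c_gold = y_gold − 0.05·k_gold ≈ 4.1948.
Gain: Δc = 4.1948 − 3.5316 ≈ 0.6633.

Δc ≈ 0.663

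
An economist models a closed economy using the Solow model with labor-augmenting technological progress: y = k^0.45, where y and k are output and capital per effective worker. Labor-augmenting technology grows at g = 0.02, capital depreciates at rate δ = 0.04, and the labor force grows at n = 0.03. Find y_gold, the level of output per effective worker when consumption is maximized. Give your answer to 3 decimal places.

y_gold ≈ 3.732

Break-even investment rate: n + g + δ = 0.03 + 0.02 + 0.04 = 0.09.
Maximizing c = f(k) − (n+g+δ)·k gives f'(k) = n+g+δ, i.e. 0.45·k^(0.45−1) = 0.09, so k_gold = (0.45/0.09)^(1/0.55) ≈ 18.6575.
Output: y_gold = k_gold^0.45 = 18.6575^0.45 ≈ 3.7315.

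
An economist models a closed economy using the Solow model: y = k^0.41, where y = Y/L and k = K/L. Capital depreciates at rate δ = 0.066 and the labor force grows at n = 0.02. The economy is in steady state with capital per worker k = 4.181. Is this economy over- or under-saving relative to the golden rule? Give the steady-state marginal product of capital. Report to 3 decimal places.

under-saving; MPK ≈ 0.176

Capital per worker breaks even when investment replaces (n + δ)·k; here n + δ = 0.086.
MPK = 0.41·k^(0.41−1) = 0.41·4.181^(-0.59) ≈ 0.1763.
MPK > 0.086, so the economy is dynamically efficient (under-saving).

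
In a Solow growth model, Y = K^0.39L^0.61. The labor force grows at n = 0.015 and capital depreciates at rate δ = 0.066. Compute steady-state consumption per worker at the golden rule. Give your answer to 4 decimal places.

Break-even investment rate: n + δ = 0.015 + 0.066 = 0.081.
At the golden rule the marginal product of capital equals n+δ: 0.39·k^(0.39−1) = 0.081. Solving, k_gold = (0.39/0.081)^(1/0.61) ≈ 13.1517.
y_gold = 13.1517^0.39 ≈ 2.7315.
c_gold = y_gold − (n+δ)·k_gold = 2.7315 − 0.081·13.1517 ≈ 1.6662.

c_gold ≈ 1.6662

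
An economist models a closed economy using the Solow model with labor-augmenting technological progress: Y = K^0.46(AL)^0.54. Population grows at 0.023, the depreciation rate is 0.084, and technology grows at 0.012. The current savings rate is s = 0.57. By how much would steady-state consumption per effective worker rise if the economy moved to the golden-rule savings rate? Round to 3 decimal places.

n + g + δ = 0.023 + 0.012 + 0.084 = 0.119.
Current steady state (s = 0.57): k* = (0.57/0.119)^(1/0.54) ≈ 18.1914, y* = 18.1914^0.46 ≈ 3.7979, c* = (1−0.57)·3.7979 ≈ 1.6331.
Maximizing c = f(k) − (n+g+δ)·k gives f'(k) = n+g+δ, i.e. 0.46·k^(0.46−1) = 0.119, so k_gold = (0.46/0.119)^(1/0.54) ≈ 12.2300.
y_gold = 12.2300^0.46 ≈ 3.1639, c_gold = y_gold − 0.119·k_gold ≈ 1.7085.
Gain: Δc = 1.7085 − 1.6331 ≈ 0.0754.

Δc ≈ 0.075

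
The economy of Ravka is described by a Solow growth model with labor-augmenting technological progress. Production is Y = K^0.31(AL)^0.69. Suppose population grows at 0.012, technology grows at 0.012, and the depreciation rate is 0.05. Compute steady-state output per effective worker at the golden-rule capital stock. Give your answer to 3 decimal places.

y_gold ≈ 1.903

The effective depreciation rate is n + g + δ = 0.012 + 0.012 + 0.05 = 0.074.
Maximizing c = f(k) − (n+g+δ)·k gives f'(k) = n+g+δ, i.e. 0.31·k^(0.31−1) = 0.074, so k_gold = (0.31/0.074)^(1/0.69) ≈ 7.9733.
Output: y_gold = k_gold^0.31 = 7.9733^0.31 ≈ 1.9033.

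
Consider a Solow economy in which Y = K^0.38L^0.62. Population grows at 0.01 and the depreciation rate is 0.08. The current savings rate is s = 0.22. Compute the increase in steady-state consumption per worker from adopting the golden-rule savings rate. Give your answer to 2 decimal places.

Δc ≈ 0.15

The effective depreciation rate is n + δ = 0.01 + 0.08 = 0.09.
Current steady state (s = 0.22): k* = (0.22/0.09)^(1/0.62) ≈ 4.2276, y* = 4.2276^0.38 ≈ 1.7295, c* = (1−0.22)·1.7295 ≈ 1.3490.
Setting f'(k) = n+δ gives 0.38·k^(0.38−1) = 0.09, hence k_gold = (0.38/0.09)^(1/0.62) ≈ 10.2079.
y_gold = 10.2079^0.38 ≈ 2.4177, c_gold = y_gold − 0.09·k_gold ≈ 1.4990.
Gain: Δc = 1.4990 − 1.3490 ≈ 0.1500.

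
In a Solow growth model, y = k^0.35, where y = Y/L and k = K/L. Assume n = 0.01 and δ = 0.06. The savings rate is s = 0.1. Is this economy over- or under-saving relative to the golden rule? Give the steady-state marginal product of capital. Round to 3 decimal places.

Capital per worker breaks even when investment replaces (n + δ)·k; here n + δ = 0.07.
Steady-state k*: s·k^0.35 = 0.07·k gives k* = (0.1/0.07)^(1/0.65) ≈ 1.7311.
MPK = 0.35·1.7311^(-0.65) ≈ 0.2450.
MPK > n+δ = 0.07, so the economy is dynamically efficient (under-saving).

under-saving; MPK ≈ 0.245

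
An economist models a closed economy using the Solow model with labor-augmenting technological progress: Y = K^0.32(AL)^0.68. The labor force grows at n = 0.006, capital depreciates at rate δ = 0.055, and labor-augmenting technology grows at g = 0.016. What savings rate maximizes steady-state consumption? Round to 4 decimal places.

Break-even investment rate: n + g + δ = 0.006 + 0.016 + 0.055 = 0.077.
At the golden rule MPK = n+g+δ, and in any Cobb-Douglas steady state s = (n+g+δ)·k/y = MPK·k/y = capital's share 0.32.

s_gold = 0.3200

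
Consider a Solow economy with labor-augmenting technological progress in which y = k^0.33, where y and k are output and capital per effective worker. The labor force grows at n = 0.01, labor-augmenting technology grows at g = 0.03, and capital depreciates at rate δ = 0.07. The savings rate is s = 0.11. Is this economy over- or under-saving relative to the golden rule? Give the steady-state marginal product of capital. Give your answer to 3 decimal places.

under-saving; MPK ≈ 0.330

Capital per effective worker breaks even when investment replaces (n + g + δ)·k; here n + g + δ = 0.11.
Steady-state k*: s·k^0.33 = 0.11·k gives k* = (0.11/0.11)^(1/0.67) ≈ 1.0000.
MPK = 0.33·1.0000^(-0.67) ≈ 0.3300.
MPK > n+g+δ = 0.11, so the economy is dynamically efficient (under-saving).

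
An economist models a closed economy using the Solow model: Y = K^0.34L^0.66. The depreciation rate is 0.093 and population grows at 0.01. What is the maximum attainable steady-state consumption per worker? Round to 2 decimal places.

Capital per worker breaks even when investment replaces (n + δ)·k; here n + δ = 0.103.
Golden rule sets MPK = n+δ: 0.34·k^(0.34−1) = 0.103, so k_gold = (0.34/0.103)^(1/0.66) ≈ 6.1069.
y_gold = 6.1069^0.34 ≈ 1.8500.
c_gold = y_gold − (n+δ)·k_gold = 1.8500 − 0.103·6.1069 ≈ 1.2210.

c_gold ≈ 1.22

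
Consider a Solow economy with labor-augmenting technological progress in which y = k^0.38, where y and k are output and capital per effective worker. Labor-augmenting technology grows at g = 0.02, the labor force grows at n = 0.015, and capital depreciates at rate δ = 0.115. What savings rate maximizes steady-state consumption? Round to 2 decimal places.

s_gold = 0.38

Break-even investment rate: n + g + δ = 0.015 + 0.02 + 0.115 = 0.15.
At the golden rule MPK = n+g+δ, and in any Cobb-Douglas steady state s = (n+g+δ)·k/y = MPK·k/y = capital's share 0.38.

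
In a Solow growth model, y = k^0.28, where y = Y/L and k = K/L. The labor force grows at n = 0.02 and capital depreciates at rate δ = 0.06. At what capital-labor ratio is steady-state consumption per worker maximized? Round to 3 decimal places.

k_gold ≈ 5.697

n + δ = 0.02 + 0.06 = 0.08.
Golden rule sets MPK = n+δ: 0.28·k^(0.28−1) = 0.08, so k_gold = (0.28/0.08)^(1/0.72) ≈ 5.6971.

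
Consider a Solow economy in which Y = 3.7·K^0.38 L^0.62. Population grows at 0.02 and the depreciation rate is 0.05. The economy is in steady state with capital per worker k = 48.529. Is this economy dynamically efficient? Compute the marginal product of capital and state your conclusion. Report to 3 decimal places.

dynamically efficient; MPK ≈ 0.127

n + δ = 0.02 + 0.05 = 0.07.
MPK = 0.38·3.7·k^(0.38−1) = 0.38·3.7·48.529^(-0.62) ≈ 0.1267.
MPK > 0.07, so the economy is dynamically efficient (under-saving).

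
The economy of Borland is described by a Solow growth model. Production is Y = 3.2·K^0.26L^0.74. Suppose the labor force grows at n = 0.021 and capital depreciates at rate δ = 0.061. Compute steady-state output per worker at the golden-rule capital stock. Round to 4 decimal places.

y_gold ≈ 7.2230

Break-even investment rate: n + δ = 0.021 + 0.061 = 0.082.
Setting f'(k) = n+δ gives 0.26·3.2·k^(0.26−1) = 0.082, hence k_gold = (0.26·3.2/0.082)^(1/0.74) ≈ 22.9022.
Output: y_gold = 3.2·k_gold^0.26 = 3.2·22.9022^0.26 ≈ 7.2230.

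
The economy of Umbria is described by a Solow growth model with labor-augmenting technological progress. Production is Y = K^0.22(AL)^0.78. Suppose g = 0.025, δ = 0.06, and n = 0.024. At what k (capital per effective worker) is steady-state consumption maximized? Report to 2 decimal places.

The effective depreciation rate is n + g + δ = 0.024 + 0.025 + 0.06 = 0.109.
At the golden rule the marginal product of capital equals n+g+δ: 0.22·k^(0.22−1) = 0.109. Solving, k_gold = (0.22/0.109)^(1/0.78) ≈ 2.4605.

k_gold ≈ 2.46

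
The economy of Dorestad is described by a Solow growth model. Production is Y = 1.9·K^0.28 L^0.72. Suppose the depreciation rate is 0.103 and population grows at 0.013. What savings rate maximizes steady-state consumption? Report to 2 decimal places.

s_gold = 0.28

Break-even investment rate: n + δ = 0.013 + 0.103 = 0.116.
At the golden rule MPK = n+δ, and in any Cobb-Douglas steady state s = (n+δ)·k/y = MPK·k/y = capital's share 0.28.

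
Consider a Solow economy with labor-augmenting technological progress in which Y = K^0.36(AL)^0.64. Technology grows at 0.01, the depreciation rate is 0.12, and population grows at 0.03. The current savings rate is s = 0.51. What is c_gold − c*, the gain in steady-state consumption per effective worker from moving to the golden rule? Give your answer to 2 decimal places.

Δc ≈ 0.07

Capital per effective worker breaks even when investment replaces (n + g + δ)·k; here n + g + δ = 0.16.
Current steady state (s = 0.51): k* = (0.51/0.16)^(1/0.64) ≈ 6.1184, y* = 6.1184^0.36 ≈ 1.9195, c* = (1−0.51)·1.9195 ≈ 0.9406.
Golden rule sets MPK = n+g+δ: 0.36·k^(0.36−1) = 0.16, so k_gold = (0.36/0.16)^(1/0.64) ≈ 3.5505.
y_gold = 3.5505^0.36 ≈ 1.5780, c_gold = y_gold − 0.16·k_gold ≈ 1.0099.
Gain: Δc = 1.0099 − 0.9406 ≈ 0.0693.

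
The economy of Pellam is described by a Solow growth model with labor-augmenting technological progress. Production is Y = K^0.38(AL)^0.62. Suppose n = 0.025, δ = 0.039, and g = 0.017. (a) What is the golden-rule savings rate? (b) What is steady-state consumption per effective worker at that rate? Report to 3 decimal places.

(a) s_gold = 0.380; (b) c_gold ≈ 1.599

n + g + δ = 0.025 + 0.017 + 0.039 = 0.081.
For Cobb-Douglas, s_gold equals capital's share: s_gold = 0.38.
Setting f'(k) = n+g+δ gives 0.38·k^(0.38−1) = 0.081, hence k_gold = (0.38/0.081)^(1/0.62) ≈ 12.0987.
y_gold = 12.0987^0.38 ≈ 2.5789; c_gold = (1−0.38)·y_gold ≈ 1.5989.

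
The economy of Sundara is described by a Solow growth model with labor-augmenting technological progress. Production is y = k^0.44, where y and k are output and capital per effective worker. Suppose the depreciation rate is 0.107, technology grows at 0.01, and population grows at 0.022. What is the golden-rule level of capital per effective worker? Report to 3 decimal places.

Capital per effective worker breaks even when investment replaces (n + g + δ)·k; here n + g + δ = 0.139.
Golden rule sets MPK = n+g+δ: 0.44·k^(0.44−1) = 0.139, so k_gold = (0.44/0.139)^(1/0.56) ≈ 7.8278.

k_gold ≈ 7.828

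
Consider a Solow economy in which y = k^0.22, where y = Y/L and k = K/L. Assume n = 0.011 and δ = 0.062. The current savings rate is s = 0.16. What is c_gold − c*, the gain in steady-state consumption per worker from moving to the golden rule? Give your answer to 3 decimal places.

Δc ≈ 0.017

n + δ = 0.011 + 0.062 = 0.073.
Current steady state (s = 0.16): k* = (0.16/0.073)^(1/0.78) ≈ 2.7348, y* = 2.7348^0.22 ≈ 1.2477, c* = (1−0.16)·1.2477 ≈ 1.0481.
Setting f'(k) = n+δ gives 0.22·k^(0.22−1) = 0.073, hence k_gold = (0.22/0.073)^(1/0.78) ≈ 4.1137.
y_gold = 4.1137^0.22 ≈ 1.3650, c_gold = y_gold − 0.073·k_gold ≈ 1.0647.
Gain: Δc = 1.0647 − 1.0481 ≈ 0.0166.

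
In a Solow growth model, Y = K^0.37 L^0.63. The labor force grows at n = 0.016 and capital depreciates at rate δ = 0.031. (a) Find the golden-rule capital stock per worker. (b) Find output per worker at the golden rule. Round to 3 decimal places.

Break-even investment rate: n + δ = 0.016 + 0.031 = 0.047.
Setting f'(k) = n+δ gives 0.37·k^(0.37−1) = 0.047, hence k_gold = (0.37/0.047)^(1/0.63) ≈ 26.4477.
y_gold = 26.4477^0.37 ≈ 3.3596.

(a) k_gold ≈ 26.448; (b) y_gold ≈ 3.360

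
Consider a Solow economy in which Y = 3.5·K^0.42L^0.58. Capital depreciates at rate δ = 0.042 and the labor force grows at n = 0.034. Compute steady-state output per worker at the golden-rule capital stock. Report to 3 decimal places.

Capital per worker breaks even when investment replaces (n + δ)·k; here n + δ = 0.076.
Golden rule sets MPK = n+δ: 0.42·3.5·k^(0.42−1) = 0.076, so k_gold = (0.42·3.5/0.076)^(1/0.58) ≈ 165.2380.
Output: y_gold = 3.5·k_gold^0.42 = 3.5·165.2380^0.42 ≈ 29.9002.

y_gold ≈ 29.900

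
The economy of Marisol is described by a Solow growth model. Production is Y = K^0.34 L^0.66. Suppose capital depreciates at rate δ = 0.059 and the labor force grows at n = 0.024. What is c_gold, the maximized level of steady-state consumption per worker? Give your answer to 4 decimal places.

c_gold ≈ 1.3647

The effective depreciation rate is n + δ = 0.024 + 0.059 = 0.083.
Golden rule sets MPK = n+δ: 0.34·k^(0.34−1) = 0.083, so k_gold = (0.34/0.083)^(1/0.66) ≈ 8.4699.
y_gold = 8.4699^0.34 ≈ 2.0677.
c_gold = y_gold − (n+δ)·k_gold = 2.0677 − 0.083·8.4699 ≈ 1.3647.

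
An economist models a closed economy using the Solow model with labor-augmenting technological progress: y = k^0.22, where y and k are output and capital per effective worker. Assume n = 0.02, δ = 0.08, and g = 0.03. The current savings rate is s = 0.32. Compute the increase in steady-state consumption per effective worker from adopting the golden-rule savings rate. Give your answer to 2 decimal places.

Capital per effective worker breaks even when investment replaces (n + g + δ)·k; here n + g + δ = 0.13.
Current steady state (s = 0.32): k* = (0.32/0.13)^(1/0.78) ≈ 3.1736, y* = 3.1736^0.22 ≈ 1.2893, c* = (1−0.32)·1.2893 ≈ 0.8767.
Golden rule sets MPK = n+g+δ: 0.22·k^(0.22−1) = 0.13, so k_gold = (0.22/0.13)^(1/0.78) ≈ 1.9630.
y_gold = 1.9630^0.22 ≈ 1.1600, c_gold = y_gold − 0.13·k_gold ≈ 0.9048.
Gain: Δc = 0.9048 − 0.8767 ≈ 0.0281.

Δc ≈ 0.03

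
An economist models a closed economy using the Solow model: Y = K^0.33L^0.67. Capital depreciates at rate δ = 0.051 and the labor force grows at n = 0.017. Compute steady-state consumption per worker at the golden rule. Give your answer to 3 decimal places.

c_gold ≈ 1.459

Capital per worker breaks even when investment replaces (n + δ)·k; here n + δ = 0.068.
Setting f'(k) = n+δ gives 0.33·k^(0.33−1) = 0.068, hence k_gold = (0.33/0.068)^(1/0.67) ≈ 10.5655.
y_gold = 10.5655^0.33 ≈ 2.1771.
c_gold = y_gold − (n+δ)·k_gold = 2.1771 − 0.068·10.5655 ≈ 1.4587.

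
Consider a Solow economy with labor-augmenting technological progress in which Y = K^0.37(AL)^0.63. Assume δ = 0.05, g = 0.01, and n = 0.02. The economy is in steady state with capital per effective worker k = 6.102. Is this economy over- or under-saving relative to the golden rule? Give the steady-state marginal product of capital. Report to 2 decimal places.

The effective depreciation rate is n + g + δ = 0.02 + 0.01 + 0.05 = 0.08.
MPK = 0.37·k^(0.37−1) = 0.37·6.102^(-0.63) ≈ 0.1184.
MPK > 0.08, so the economy is dynamically efficient (under-saving).

under-saving; MPK ≈ 0.12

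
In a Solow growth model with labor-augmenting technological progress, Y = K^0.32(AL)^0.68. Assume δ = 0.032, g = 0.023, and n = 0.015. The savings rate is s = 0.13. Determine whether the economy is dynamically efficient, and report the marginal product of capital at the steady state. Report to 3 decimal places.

dynamically efficient; MPK ≈ 0.172

The effective depreciation rate is n + g + δ = 0.015 + 0.023 + 0.032 = 0.07.
Steady-state k*: s·k^0.32 = 0.07·k gives k* = (0.13/0.07)^(1/0.68) ≈ 2.4852.
MPK = 0.32·2.4852^(-0.68) ≈ 0.1723.
MPK > n+g+δ = 0.07, so the economy is dynamically efficient (under-saving).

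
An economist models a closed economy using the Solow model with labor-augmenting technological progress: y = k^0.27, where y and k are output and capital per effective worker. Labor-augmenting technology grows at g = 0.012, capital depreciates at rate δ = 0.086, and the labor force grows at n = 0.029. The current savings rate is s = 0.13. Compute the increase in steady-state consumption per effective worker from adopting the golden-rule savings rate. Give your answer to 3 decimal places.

Δc ≈ 0.087

Capital per effective worker breaks even when investment replaces (n + g + δ)·k; here n + g + δ = 0.127.
Current steady state (s = 0.13): k* = (0.13/0.127)^(1/0.73) ≈ 1.0325, y* = 1.0325^0.27 ≈ 1.0087, c* = (1−0.13)·1.0087 ≈ 0.8775.
At the golden rule the marginal product of capital equals n+g+δ: 0.27·k^(0.27−1) = 0.127. Solving, k_gold = (0.27/0.127)^(1/0.73) ≈ 2.8100.
y_gold = 2.8100^0.27 ≈ 1.3218, c_gold = y_gold − 0.127·k_gold ≈ 0.9649.
Gain: Δc = 0.9649 − 0.8775 ≈ 0.0873.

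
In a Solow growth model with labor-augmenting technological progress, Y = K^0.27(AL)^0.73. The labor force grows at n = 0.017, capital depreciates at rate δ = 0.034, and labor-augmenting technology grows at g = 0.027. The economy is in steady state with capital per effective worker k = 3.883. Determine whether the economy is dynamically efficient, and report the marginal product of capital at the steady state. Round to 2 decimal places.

Capital per effective worker breaks even when investment replaces (n + g + δ)·k; here n + g + δ = 0.078.
MPK = 0.27·k^(0.27−1) = 0.27·3.883^(-0.73) ≈ 0.1003.
MPK > 0.078, so the economy is dynamically efficient (under-saving).

dynamically efficient; MPK ≈ 0.10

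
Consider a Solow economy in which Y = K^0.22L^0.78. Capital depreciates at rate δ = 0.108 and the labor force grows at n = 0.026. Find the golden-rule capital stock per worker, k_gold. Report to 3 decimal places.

Capital per worker breaks even when investment replaces (n + δ)·k; here n + δ = 0.134.
Golden rule sets MPK = n+δ: 0.22·k^(0.22−1) = 0.134, so k_gold = (0.22/0.134)^(1/0.78) ≈ 1.8882.

k_gold ≈ 1.888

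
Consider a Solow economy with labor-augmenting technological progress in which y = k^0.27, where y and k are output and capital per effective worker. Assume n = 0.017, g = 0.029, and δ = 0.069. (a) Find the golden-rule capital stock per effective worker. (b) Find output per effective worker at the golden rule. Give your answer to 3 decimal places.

n + g + δ = 0.017 + 0.029 + 0.069 = 0.115.
Golden rule sets MPK = n+g+δ: 0.27·k^(0.27−1) = 0.115, so k_gold = (0.27/0.115)^(1/0.73) ≈ 3.2193.
y_gold = 3.2193^0.27 ≈ 1.3712.

(a) k_gold ≈ 3.219; (b) y_gold ≈ 1.371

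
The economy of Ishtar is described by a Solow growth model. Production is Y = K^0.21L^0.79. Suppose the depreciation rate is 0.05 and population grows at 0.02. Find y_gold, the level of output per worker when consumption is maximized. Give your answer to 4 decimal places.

y_gold ≈ 1.3392

n + δ = 0.02 + 0.05 = 0.07.
At the golden rule the marginal product of capital equals n+δ: 0.21·k^(0.21−1) = 0.07. Solving, k_gold = (0.21/0.07)^(1/0.79) ≈ 4.0175.
Output: y_gold = k_gold^0.21 = 4.0175^0.21 ≈ 1.3392.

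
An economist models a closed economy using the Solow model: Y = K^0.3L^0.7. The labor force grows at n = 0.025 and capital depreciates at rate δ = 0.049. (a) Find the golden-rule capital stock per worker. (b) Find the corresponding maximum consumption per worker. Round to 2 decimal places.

(a) k_gold ≈ 7.39; (b) c_gold ≈ 1.28

The effective depreciation rate is n + δ = 0.025 + 0.049 = 0.074.
Golden rule sets MPK = n+δ: 0.3·k^(0.3−1) = 0.074, so k_gold = (0.3/0.074)^(1/0.7) ≈ 7.3861.
y_gold = 7.3861^0.3 ≈ 1.8219; c_gold = y_gold − 0.074·k_gold ≈ 1.2753.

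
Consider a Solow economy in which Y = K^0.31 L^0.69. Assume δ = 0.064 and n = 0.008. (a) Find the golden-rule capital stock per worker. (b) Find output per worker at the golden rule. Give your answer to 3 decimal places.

(a) k_gold ≈ 8.296; (b) y_gold ≈ 1.927

n + δ = 0.008 + 0.064 = 0.072.
Setting f'(k) = n+δ gives 0.31·k^(0.31−1) = 0.072, hence k_gold = (0.31/0.072)^(1/0.69) ≈ 8.2963.
y_gold = 8.2963^0.31 ≈ 1.9269.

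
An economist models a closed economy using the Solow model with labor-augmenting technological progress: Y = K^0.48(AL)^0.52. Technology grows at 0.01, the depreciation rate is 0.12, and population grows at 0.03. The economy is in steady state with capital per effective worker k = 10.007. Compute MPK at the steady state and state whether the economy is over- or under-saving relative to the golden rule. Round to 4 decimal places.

over-saving; MPK ≈ 0.1449

The effective depreciation rate is n + g + δ = 0.03 + 0.01 + 0.12 = 0.16.
MPK = 0.48·k^(0.48−1) = 0.48·10.007^(-0.52) ≈ 0.1449.
MPK < 0.16, so the economy is dynamically inefficient (over-saving).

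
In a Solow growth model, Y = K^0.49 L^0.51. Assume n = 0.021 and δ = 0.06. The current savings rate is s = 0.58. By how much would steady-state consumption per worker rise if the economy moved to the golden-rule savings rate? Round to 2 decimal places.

Break-even investment rate: n + δ = 0.021 + 0.06 = 0.081.
Current steady state (s = 0.58): k* = (0.58/0.081)^(1/0.51) ≈ 47.4634, y* = 47.4634^0.49 ≈ 6.6285, c* = (1−0.58)·6.6285 ≈ 2.7840.
Maximizing c = f(k) − (n+δ)·k gives f'(k) = n+δ, i.e. 0.49·k^(0.49−1) = 0.081, so k_gold = (0.49/0.081)^(1/0.51) ≈ 34.1010.
y_gold = 34.1010^0.49 ≈ 5.6371, c_gold = y_gold − 0.081·k_gold ≈ 2.8749.
Gain: Δc = 2.8749 − 2.7840 ≈ 0.0909.

Δc ≈ 0.09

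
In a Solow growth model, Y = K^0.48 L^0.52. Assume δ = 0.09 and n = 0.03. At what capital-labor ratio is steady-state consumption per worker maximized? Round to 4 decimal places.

k_gold ≈ 14.3816

Break-even investment rate: n + δ = 0.03 + 0.09 = 0.12.
Setting f'(k) = n+δ gives 0.48·k^(0.48−1) = 0.12, hence k_gold = (0.48/0.12)^(1/0.52) ≈ 14.3816.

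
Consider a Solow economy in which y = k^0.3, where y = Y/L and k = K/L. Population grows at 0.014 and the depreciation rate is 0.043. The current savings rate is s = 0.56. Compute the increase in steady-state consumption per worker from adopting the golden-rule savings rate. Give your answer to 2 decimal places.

Δc ≈ 0.25

Capital per worker breaks even when investment replaces (n + δ)·k; here n + δ = 0.057.
Current steady state (s = 0.56): k* = (0.56/0.057)^(1/0.7) ≈ 26.1571, y* = 26.1571^0.3 ≈ 2.6624, c* = (1−0.56)·2.6624 ≈ 1.1715.
At the golden rule the marginal product of capital equals n+δ: 0.3·k^(0.3−1) = 0.057. Solving, k_gold = (0.3/0.057)^(1/0.7) ≈ 10.7239.
y_gold = 10.7239^0.3 ≈ 2.0375, c_gold = y_gold − 0.057·k_gold ≈ 1.4263.
Gain: Δc = 1.4263 − 1.1715 ≈ 0.2548.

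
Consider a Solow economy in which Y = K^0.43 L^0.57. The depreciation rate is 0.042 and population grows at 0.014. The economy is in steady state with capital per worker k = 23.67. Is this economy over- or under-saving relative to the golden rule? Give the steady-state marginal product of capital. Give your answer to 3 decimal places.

Capital per worker breaks even when investment replaces (n + δ)·k; here n + δ = 0.056.
MPK = 0.43·k^(0.43−1) = 0.43·23.67^(-0.57) ≈ 0.0708.
MPK > 0.056, so the economy is dynamically efficient (under-saving).

under-saving; MPK ≈ 0.071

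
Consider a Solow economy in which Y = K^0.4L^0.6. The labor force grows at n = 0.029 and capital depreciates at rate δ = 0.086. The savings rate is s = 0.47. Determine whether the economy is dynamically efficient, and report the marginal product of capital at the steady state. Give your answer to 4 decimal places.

n + δ = 0.029 + 0.086 = 0.115.
Steady-state k*: s·k^0.4 = 0.115·k gives k* = (0.47/0.115)^(1/0.6) ≈ 10.4472.
MPK = 0.4·10.4472^(-0.6) ≈ 0.0979.
MPK < n+δ = 0.115, so the economy is dynamically inefficient (over-saving).

dynamically inefficient; MPK ≈ 0.0979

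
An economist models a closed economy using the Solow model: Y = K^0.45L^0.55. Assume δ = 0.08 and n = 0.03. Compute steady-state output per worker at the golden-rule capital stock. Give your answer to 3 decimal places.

y_gold ≈ 3.167

n + δ = 0.03 + 0.08 = 0.11.
Maximizing c = f(k) − (n+δ)·k gives f'(k) = n+δ, i.e. 0.45·k^(0.45−1) = 0.11, so k_gold = (0.45/0.11)^(1/0.55) ≈ 12.9539.
Output: y_gold = k_gold^0.45 = 12.9539^0.45 ≈ 3.1665.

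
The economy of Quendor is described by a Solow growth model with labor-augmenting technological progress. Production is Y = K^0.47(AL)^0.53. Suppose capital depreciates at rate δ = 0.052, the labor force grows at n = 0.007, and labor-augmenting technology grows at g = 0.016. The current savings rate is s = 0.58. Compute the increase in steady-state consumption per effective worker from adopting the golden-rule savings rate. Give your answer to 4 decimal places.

Break-even investment rate: n + g + δ = 0.007 + 0.016 + 0.052 = 0.075.
Current steady state (s = 0.58): k* = (0.58/0.075)^(1/0.53) ≈ 47.4421, y* = 47.4421^0.47 ≈ 6.1348, c* = (1−0.58)·6.1348 ≈ 2.5766.
Setting f'(k) = n+g+δ gives 0.47·k^(0.47−1) = 0.075, hence k_gold = (0.47/0.075)^(1/0.53) ≈ 31.9038.
y_gold = 31.9038^0.47 ≈ 5.0910, c_gold = y_gold − 0.075·k_gold ≈ 2.6982.
Gain: Δc = 2.6982 − 2.5766 ≈ 0.1217.

Δc ≈ 0.1217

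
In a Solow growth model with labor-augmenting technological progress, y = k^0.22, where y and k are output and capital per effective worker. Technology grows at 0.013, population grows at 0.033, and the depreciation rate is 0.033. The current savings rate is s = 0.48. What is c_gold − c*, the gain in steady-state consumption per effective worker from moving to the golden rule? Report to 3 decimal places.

Break-even investment rate: n + g + δ = 0.033 + 0.013 + 0.033 = 0.079.
Current steady state (s = 0.48): k* = (0.48/0.079)^(1/0.78) ≈ 10.1073, y* = 10.1073^0.22 ≈ 1.6635, c* = (1−0.48)·1.6635 ≈ 0.8650.
At the golden rule the marginal product of capital equals n+g+δ: 0.22·k^(0.22−1) = 0.079. Solving, k_gold = (0.22/0.079)^(1/0.78) ≈ 3.7175.
y_gold = 3.7175^0.22 ≈ 1.3349, c_gold = y_gold − 0.079·k_gold ≈ 1.0412.
Gain: Δc = 1.0412 − 0.8650 ≈ 0.1762.

Δc ≈ 0.176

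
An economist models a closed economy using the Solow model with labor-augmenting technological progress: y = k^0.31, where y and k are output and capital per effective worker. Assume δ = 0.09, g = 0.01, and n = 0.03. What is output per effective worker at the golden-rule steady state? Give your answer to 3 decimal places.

y_gold ≈ 1.478

Capital per effective worker breaks even when investment replaces (n + g + δ)·k; here n + g + δ = 0.13.
Maximizing c = f(k) − (n+g+δ)·k gives f'(k) = n+g+δ, i.e. 0.31·k^(0.31−1) = 0.13, so k_gold = (0.31/0.13)^(1/0.69) ≈ 3.5236.
Output: y_gold = k_gold^0.31 = 3.5236^0.31 ≈ 1.4776.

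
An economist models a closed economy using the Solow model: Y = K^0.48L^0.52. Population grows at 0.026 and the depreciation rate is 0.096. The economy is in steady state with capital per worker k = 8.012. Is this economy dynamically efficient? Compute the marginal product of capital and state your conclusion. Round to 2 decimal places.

Capital per worker breaks even when investment replaces (n + δ)·k; here n + δ = 0.122.
MPK = 0.48·k^(0.48−1) = 0.48·8.012^(-0.52) ≈ 0.1627.
MPK > 0.122, so the economy is dynamically efficient (under-saving).

dynamically efficient; MPK ≈ 0.16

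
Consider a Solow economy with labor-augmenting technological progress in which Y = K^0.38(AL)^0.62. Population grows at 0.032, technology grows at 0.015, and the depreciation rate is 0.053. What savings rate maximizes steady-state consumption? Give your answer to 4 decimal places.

The effective depreciation rate is n + g + δ = 0.032 + 0.015 + 0.053 = 0.1.
At the golden rule MPK = n+g+δ, and in any Cobb-Douglas steady state s = (n+g+δ)·k/y = MPK·k/y = capital's share 0.38.

s_gold = 0.3800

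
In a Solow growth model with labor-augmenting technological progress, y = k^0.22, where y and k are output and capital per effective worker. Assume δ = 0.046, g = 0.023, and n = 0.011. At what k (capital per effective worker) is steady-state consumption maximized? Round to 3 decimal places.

The effective depreciation rate is n + g + δ = 0.011 + 0.023 + 0.046 = 0.08.
Maximizing c = f(k) − (n+g+δ)·k gives f'(k) = n+g+δ, i.e. 0.22·k^(0.22−1) = 0.08, so k_gold = (0.22/0.08)^(1/0.78) ≈ 3.6580.

k_gold ≈ 3.658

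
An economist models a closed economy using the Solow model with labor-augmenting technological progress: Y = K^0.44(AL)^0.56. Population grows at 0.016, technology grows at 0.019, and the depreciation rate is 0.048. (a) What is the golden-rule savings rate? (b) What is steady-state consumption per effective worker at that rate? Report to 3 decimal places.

(a) s_gold = 0.440; (b) c_gold ≈ 2.077

n + g + δ = 0.016 + 0.019 + 0.048 = 0.083.
For Cobb-Douglas, s_gold equals capital's share: s_gold = 0.44.
Golden rule sets MPK = n+g+δ: 0.44·k^(0.44−1) = 0.083, so k_gold = (0.44/0.083)^(1/0.56) ≈ 19.6574.
y_gold = 19.6574^0.44 ≈ 3.7081; c_gold = (1−0.44)·y_gold ≈ 2.0765.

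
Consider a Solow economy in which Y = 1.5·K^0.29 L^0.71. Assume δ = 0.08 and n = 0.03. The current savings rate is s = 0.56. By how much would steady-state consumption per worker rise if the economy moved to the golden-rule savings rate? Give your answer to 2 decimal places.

Δc ≈ 0.35

Break-even investment rate: n + δ = 0.03 + 0.08 = 0.11.
Current steady state (s = 0.56): k* = (0.56·1.5/0.11)^(1/0.71) ≈ 17.5187, y* = 1.5·17.5187^0.29 ≈ 3.4412, c* = (1−0.56)·3.4412 ≈ 1.5141.
At the golden rule the marginal product of capital equals n+δ: 0.29·1.5·k^(0.29−1) = 0.11. Solving, k_gold = (0.29·1.5/0.11)^(1/0.71) ≈ 6.9340.
y_gold = 1.5·6.9340^0.29 ≈ 2.6301, c_gold = y_gold − 0.11·k_gold ≈ 1.8674.
Gain: Δc = 1.8674 − 1.5141 ≈ 0.3533.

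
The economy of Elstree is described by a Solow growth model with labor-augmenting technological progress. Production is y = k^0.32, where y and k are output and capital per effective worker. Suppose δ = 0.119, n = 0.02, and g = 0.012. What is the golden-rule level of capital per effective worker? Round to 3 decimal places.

k_gold ≈ 3.018

Break-even investment rate: n + g + δ = 0.02 + 0.012 + 0.119 = 0.151.
Maximizing c = f(k) − (n+g+δ)·k gives f'(k) = n+g+δ, i.e. 0.32·k^(0.32−1) = 0.151, so k_gold = (0.32/0.151)^(1/0.68) ≈ 3.0176.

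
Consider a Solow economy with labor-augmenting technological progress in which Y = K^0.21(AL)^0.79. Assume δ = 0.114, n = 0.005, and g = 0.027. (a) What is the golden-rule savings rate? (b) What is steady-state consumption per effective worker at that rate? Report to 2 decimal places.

Capital per effective worker breaks even when investment replaces (n + g + δ)·k; here n + g + δ = 0.146.
For Cobb-Douglas, s_gold equals capital's share: s_gold = 0.21.
Setting f'(k) = n+g+δ gives 0.21·k^(0.21−1) = 0.146, hence k_gold = (0.21/0.146)^(1/0.79) ≈ 1.5843.
y_gold = 1.5843^0.21 ≈ 1.1014; c_gold = (1−0.21)·y_gold ≈ 0.8701.

(a) s_gold = 0.21; (b) c_gold ≈ 0.87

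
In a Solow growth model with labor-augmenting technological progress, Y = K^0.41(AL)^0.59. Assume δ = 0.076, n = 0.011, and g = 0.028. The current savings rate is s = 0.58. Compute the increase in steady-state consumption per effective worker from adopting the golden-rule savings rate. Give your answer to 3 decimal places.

n + g + δ = 0.011 + 0.028 + 0.076 = 0.115.
Current steady state (s = 0.58): k* = (0.58/0.115)^(1/0.59) ≈ 15.5263, y* = 15.5263^0.41 ≈ 3.0785, c* = (1−0.58)·3.0785 ≈ 1.2930.
Maximizing c = f(k) − (n+g+δ)·k gives f'(k) = n+g+δ, i.e. 0.41·k^(0.41−1) = 0.115, so k_gold = (0.41/0.115)^(1/0.59) ≈ 8.6246.
y_gold = 8.6246^0.41 ≈ 2.4191, c_gold = y_gold − 0.115·k_gold ≈ 1.4273.
Gain: Δc = 1.4273 − 1.2930 ≈ 0.1343.

Δc ≈ 0.134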